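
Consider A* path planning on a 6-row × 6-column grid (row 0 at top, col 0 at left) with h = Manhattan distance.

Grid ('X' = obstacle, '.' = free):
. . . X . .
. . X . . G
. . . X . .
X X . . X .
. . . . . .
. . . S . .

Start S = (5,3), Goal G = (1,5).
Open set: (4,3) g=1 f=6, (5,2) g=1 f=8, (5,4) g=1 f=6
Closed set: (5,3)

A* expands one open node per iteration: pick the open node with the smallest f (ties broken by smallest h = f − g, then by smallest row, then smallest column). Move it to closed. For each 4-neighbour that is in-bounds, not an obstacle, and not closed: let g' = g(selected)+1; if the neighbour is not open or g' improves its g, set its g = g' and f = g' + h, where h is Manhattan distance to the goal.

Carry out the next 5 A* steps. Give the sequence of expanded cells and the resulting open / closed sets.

order=[(4,3) → (3,3) → (4,4) → (4,5) → (3,5)]; open=[(2,5) g=5 f=6, (3,2) g=3 f=8, (4,2) g=2 f=8, (5,2) g=1 f=8, (5,4) g=1 f=6, (5,5) g=4 f=8]; closed=[(3,3), (3,5), (4,3), (4,4), (4,5), (5,3)]

step 1: expand (4,3) (f=6, h=5) → closed; open now [(3,3) g=2 f=6, (4,2) g=2 f=8, (4,4) g=2 f=6, (5,2) g=1 f=8, (5,4) g=1 f=6]
step 2: expand (3,3) (f=6, h=4) → closed; open now [(3,2) g=3 f=8, (4,2) g=2 f=8, (4,4) g=2 f=6, (5,2) g=1 f=8, (5,4) g=1 f=6]
step 3: expand (4,4) (f=6, h=4) → closed; open now [(3,2) g=3 f=8, (4,2) g=2 f=8, (4,5) g=3 f=6, (5,2) g=1 f=8, (5,4) g=1 f=6]
step 4: expand (4,5) (f=6, h=3) → closed; open now [(3,2) g=3 f=8, (3,5) g=4 f=6, (4,2) g=2 f=8, (5,2) g=1 f=8, (5,4) g=1 f=6, (5,5) g=4 f=8]
step 5: expand (3,5) (f=6, h=2) → closed; open now [(2,5) g=5 f=6, (3,2) g=3 f=8, (4,2) g=2 f=8, (5,2) g=1 f=8, (5,4) g=1 f=6, (5,5) g=4 f=8]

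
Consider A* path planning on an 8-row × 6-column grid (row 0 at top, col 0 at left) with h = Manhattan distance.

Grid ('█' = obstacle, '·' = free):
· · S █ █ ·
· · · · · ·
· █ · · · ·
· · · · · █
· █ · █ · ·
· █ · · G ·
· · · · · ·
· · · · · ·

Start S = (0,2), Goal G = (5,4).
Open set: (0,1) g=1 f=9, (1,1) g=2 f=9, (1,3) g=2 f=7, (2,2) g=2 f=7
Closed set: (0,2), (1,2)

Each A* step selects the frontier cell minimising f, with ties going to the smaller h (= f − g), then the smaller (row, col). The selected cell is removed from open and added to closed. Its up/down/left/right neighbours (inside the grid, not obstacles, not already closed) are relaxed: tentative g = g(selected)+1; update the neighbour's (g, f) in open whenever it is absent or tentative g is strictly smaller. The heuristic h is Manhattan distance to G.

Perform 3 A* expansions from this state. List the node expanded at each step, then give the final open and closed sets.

step 1: expand (1,3) (f=7, h=5) → closed; open now [(0,1) g=1 f=9, (1,1) g=2 f=9, (1,4) g=3 f=7, (2,2) g=2 f=7, (2,3) g=3 f=7]
step 2: expand (1,4) (f=7, h=4) → closed; open now [(0,1) g=1 f=9, (1,1) g=2 f=9, (1,5) g=4 f=9, (2,2) g=2 f=7, (2,3) g=3 f=7, (2,4) g=4 f=7]
step 3: expand (2,4) (f=7, h=3) → closed; open now [(0,1) g=1 f=9, (1,1) g=2 f=9, (1,5) g=4 f=9, (2,2) g=2 f=7, (2,3) g=3 f=7, (2,5) g=5 f=9, (3,4) g=5 f=7]

order=[(1,3) → (1,4) → (2,4)]; open=[(0,1) g=1 f=9, (1,1) g=2 f=9, (1,5) g=4 f=9, (2,2) g=2 f=7, (2,3) g=3 f=7, (2,5) g=5 f=9, (3,4) g=5 f=7]; closed=[(0,2), (1,2), (1,3), (1,4), (2,4)]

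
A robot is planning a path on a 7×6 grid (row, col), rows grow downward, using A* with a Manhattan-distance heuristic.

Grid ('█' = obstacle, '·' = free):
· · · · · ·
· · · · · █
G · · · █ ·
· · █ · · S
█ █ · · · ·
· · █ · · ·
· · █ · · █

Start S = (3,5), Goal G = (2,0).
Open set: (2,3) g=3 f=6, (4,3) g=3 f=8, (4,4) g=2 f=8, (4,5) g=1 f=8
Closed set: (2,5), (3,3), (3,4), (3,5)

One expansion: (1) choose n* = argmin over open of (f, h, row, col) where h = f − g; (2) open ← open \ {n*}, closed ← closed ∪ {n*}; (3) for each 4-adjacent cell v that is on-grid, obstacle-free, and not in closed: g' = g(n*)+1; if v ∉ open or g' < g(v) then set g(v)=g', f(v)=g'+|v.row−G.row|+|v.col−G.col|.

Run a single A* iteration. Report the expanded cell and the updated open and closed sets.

expanded=(2,3); open=[(1,3) g=4 f=8, (2,2) g=4 f=6, (4,3) g=3 f=8, (4,4) g=2 f=8, (4,5) g=1 f=8]; closed=[(2,3), (2,5), (3,3), (3,4), (3,5)]

step 1: expand (2,3) (f=6, h=3) → closed; open now [(1,3) g=4 f=8, (2,2) g=4 f=6, (4,3) g=3 f=8, (4,4) g=2 f=8, (4,5) g=1 f=8]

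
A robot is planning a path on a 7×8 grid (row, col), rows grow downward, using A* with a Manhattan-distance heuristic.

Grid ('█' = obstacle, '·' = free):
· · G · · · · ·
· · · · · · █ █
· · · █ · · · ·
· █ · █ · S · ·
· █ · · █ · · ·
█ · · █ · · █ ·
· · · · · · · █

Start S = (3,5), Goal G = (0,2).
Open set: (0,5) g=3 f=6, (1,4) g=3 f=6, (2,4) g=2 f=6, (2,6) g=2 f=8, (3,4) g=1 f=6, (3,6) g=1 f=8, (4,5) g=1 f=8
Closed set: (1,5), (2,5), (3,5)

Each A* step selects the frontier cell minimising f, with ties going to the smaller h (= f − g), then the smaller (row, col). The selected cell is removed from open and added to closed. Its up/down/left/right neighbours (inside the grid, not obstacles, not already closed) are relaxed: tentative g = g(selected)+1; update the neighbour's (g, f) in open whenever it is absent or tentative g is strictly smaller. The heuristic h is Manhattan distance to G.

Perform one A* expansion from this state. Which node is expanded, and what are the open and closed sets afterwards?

step 1: expand (0,5) (f=6, h=3) → closed; open now [(0,4) g=4 f=6, (0,6) g=4 f=8, (1,4) g=3 f=6, (2,4) g=2 f=6, (2,6) g=2 f=8, (3,4) g=1 f=6, (3,6) g=1 f=8, (4,5) g=1 f=8]

expanded=(0,5); open=[(0,4) g=4 f=6, (0,6) g=4 f=8, (1,4) g=3 f=6, (2,4) g=2 f=6, (2,6) g=2 f=8, (3,4) g=1 f=6, (3,6) g=1 f=8, (4,5) g=1 f=8]; closed=[(0,5), (1,5), (2,5), (3,5)]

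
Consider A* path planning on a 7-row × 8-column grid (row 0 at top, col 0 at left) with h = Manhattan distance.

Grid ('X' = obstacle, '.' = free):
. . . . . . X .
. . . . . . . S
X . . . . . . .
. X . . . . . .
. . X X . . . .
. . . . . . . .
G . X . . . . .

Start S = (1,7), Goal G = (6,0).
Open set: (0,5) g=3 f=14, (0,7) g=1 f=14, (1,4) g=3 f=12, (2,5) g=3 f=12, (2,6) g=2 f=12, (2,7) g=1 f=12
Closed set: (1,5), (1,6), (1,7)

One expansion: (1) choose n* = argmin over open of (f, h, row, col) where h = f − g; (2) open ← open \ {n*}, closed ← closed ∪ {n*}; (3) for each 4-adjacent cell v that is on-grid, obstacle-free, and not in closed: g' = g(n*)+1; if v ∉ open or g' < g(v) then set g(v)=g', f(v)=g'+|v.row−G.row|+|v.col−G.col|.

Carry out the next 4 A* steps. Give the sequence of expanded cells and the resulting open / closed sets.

order=[(1,4) → (1,3) → (1,2) → (1,1)]; open=[(0,1) g=7 f=14, (0,2) g=6 f=14, (0,3) g=5 f=14, (0,4) g=4 f=14, (0,5) g=3 f=14, (0,7) g=1 f=14, (1,0) g=7 f=12, (2,1) g=7 f=12, (2,2) g=6 f=12, (2,3) g=5 f=12, (2,4) g=4 f=12, (2,5) g=3 f=12, (2,6) g=2 f=12, (2,7) g=1 f=12]; closed=[(1,1), (1,2), (1,3), (1,4), (1,5), (1,6), (1,7)]

step 1: expand (1,4) (f=12, h=9) → closed; open now [(0,4) g=4 f=14, (0,5) g=3 f=14, (0,7) g=1 f=14, (1,3) g=4 f=12, (2,4) g=4 f=12, (2,5) g=3 f=12, (2,6) g=2 f=12, (2,7) g=1 f=12]
step 2: expand (1,3) (f=12, h=8) → closed; open now [(0,3) g=5 f=14, (0,4) g=4 f=14, (0,5) g=3 f=14, (0,7) g=1 f=14, (1,2) g=5 f=12, (2,3) g=5 f=12, (2,4) g=4 f=12, (2,5) g=3 f=12, (2,6) g=2 f=12, (2,7) g=1 f=12]
step 3: expand (1,2) (f=12, h=7) → closed; open now [(0,2) g=6 f=14, (0,3) g=5 f=14, (0,4) g=4 f=14, (0,5) g=3 f=14, (0,7) g=1 f=14, (1,1) g=6 f=12, (2,2) g=6 f=12, (2,3) g=5 f=12, (2,4) g=4 f=12, (2,5) g=3 f=12, (2,6) g=2 f=12, (2,7) g=1 f=12]
step 4: expand (1,1) (f=12, h=6) → closed; open now [(0,1) g=7 f=14, (0,2) g=6 f=14, (0,3) g=5 f=14, (0,4) g=4 f=14, (0,5) g=3 f=14, (0,7) g=1 f=14, (1,0) g=7 f=12, (2,1) g=7 f=12, (2,2) g=6 f=12, (2,3) g=5 f=12, (2,4) g=4 f=12, (2,5) g=3 f=12, (2,6) g=2 f=12, (2,7) g=1 f=12]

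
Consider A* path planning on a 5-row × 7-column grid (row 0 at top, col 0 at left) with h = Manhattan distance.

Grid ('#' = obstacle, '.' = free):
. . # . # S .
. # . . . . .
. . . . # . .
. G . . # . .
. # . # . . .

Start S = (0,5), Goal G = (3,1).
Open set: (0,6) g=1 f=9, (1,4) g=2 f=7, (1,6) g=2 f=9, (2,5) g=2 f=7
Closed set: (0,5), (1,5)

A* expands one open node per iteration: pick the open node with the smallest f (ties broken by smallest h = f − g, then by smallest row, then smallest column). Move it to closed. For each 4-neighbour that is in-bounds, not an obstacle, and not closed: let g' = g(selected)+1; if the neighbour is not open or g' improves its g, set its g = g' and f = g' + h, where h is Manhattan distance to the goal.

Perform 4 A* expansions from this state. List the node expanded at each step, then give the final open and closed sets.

order=[(1,4) → (1,3) → (1,2) → (2,2)]; open=[(0,3) g=4 f=9, (0,6) g=1 f=9, (1,6) g=2 f=9, (2,1) g=6 f=7, (2,3) g=4 f=7, (2,5) g=2 f=7, (3,2) g=6 f=7]; closed=[(0,5), (1,2), (1,3), (1,4), (1,5), (2,2)]

step 1: expand (1,4) (f=7, h=5) → closed; open now [(0,6) g=1 f=9, (1,3) g=3 f=7, (1,6) g=2 f=9, (2,5) g=2 f=7]
step 2: expand (1,3) (f=7, h=4) → closed; open now [(0,3) g=4 f=9, (0,6) g=1 f=9, (1,2) g=4 f=7, (1,6) g=2 f=9, (2,3) g=4 f=7, (2,5) g=2 f=7]
step 3: expand (1,2) (f=7, h=3) → closed; open now [(0,3) g=4 f=9, (0,6) g=1 f=9, (1,6) g=2 f=9, (2,2) g=5 f=7, (2,3) g=4 f=7, (2,5) g=2 f=7]
step 4: expand (2,2) (f=7, h=2) → closed; open now [(0,3) g=4 f=9, (0,6) g=1 f=9, (1,6) g=2 f=9, (2,1) g=6 f=7, (2,3) g=4 f=7, (2,5) g=2 f=7, (3,2) g=6 f=7]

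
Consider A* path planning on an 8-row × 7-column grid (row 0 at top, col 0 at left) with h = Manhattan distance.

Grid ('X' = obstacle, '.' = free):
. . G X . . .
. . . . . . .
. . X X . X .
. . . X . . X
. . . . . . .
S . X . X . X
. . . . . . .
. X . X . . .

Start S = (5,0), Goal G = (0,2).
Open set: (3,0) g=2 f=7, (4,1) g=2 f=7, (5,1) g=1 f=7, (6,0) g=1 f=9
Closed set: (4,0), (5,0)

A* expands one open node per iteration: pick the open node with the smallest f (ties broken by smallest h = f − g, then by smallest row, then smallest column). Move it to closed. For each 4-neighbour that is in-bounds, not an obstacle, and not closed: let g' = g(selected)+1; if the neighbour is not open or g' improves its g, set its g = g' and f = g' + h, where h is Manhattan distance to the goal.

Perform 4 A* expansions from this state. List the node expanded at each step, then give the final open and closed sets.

order=[(3,0) → (2,0) → (1,0) → (0,0)]; open=[(0,1) g=6 f=7, (1,1) g=5 f=7, (2,1) g=4 f=7, (3,1) g=3 f=7, (4,1) g=2 f=7, (5,1) g=1 f=7, (6,0) g=1 f=9]; closed=[(0,0), (1,0), (2,0), (3,0), (4,0), (5,0)]

step 1: expand (3,0) (f=7, h=5) → closed; open now [(2,0) g=3 f=7, (3,1) g=3 f=7, (4,1) g=2 f=7, (5,1) g=1 f=7, (6,0) g=1 f=9]
step 2: expand (2,0) (f=7, h=4) → closed; open now [(1,0) g=4 f=7, (2,1) g=4 f=7, (3,1) g=3 f=7, (4,1) g=2 f=7, (5,1) g=1 f=7, (6,0) g=1 f=9]
step 3: expand (1,0) (f=7, h=3) → closed; open now [(0,0) g=5 f=7, (1,1) g=5 f=7, (2,1) g=4 f=7, (3,1) g=3 f=7, (4,1) g=2 f=7, (5,1) g=1 f=7, (6,0) g=1 f=9]
step 4: expand (0,0) (f=7, h=2) → closed; open now [(0,1) g=6 f=7, (1,1) g=5 f=7, (2,1) g=4 f=7, (3,1) g=3 f=7, (4,1) g=2 f=7, (5,1) g=1 f=7, (6,0) g=1 f=9]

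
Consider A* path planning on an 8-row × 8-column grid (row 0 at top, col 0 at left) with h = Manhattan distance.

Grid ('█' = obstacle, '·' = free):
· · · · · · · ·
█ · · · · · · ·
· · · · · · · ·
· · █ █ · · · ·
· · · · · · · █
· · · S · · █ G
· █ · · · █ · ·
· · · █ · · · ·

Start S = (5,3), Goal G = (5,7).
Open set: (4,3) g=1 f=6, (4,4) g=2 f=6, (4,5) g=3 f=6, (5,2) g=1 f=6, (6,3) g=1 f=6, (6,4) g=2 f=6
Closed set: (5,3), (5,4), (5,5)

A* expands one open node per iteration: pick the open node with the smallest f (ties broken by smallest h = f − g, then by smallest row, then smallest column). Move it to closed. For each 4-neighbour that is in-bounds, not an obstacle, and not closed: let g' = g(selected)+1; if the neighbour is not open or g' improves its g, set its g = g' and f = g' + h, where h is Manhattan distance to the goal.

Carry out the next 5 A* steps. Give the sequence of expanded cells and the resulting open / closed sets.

step 1: expand (4,5) (f=6, h=3) → closed; open now [(3,5) g=4 f=8, (4,3) g=1 f=6, (4,4) g=2 f=6, (4,6) g=4 f=6, (5,2) g=1 f=6, (6,3) g=1 f=6, (6,4) g=2 f=6]
step 2: expand (4,6) (f=6, h=2) → closed; open now [(3,5) g=4 f=8, (3,6) g=5 f=8, (4,3) g=1 f=6, (4,4) g=2 f=6, (5,2) g=1 f=6, (6,3) g=1 f=6, (6,4) g=2 f=6]
step 3: expand (4,4) (f=6, h=4) → closed; open now [(3,4) g=3 f=8, (3,5) g=4 f=8, (3,6) g=5 f=8, (4,3) g=1 f=6, (5,2) g=1 f=6, (6,3) g=1 f=6, (6,4) g=2 f=6]
step 4: expand (6,4) (f=6, h=4) → closed; open now [(3,4) g=3 f=8, (3,5) g=4 f=8, (3,6) g=5 f=8, (4,3) g=1 f=6, (5,2) g=1 f=6, (6,3) g=1 f=6, (7,4) g=3 f=8]
step 5: expand (4,3) (f=6, h=5) → closed; open now [(3,4) g=3 f=8, (3,5) g=4 f=8, (3,6) g=5 f=8, (4,2) g=2 f=8, (5,2) g=1 f=6, (6,3) g=1 f=6, (7,4) g=3 f=8]

order=[(4,5) → (4,6) → (4,4) → (6,4) → (4,3)]; open=[(3,4) g=3 f=8, (3,5) g=4 f=8, (3,6) g=5 f=8, (4,2) g=2 f=8, (5,2) g=1 f=6, (6,3) g=1 f=6, (7,4) g=3 f=8]; closed=[(4,3), (4,4), (4,5), (4,6), (5,3), (5,4), (5,5), (6,4)]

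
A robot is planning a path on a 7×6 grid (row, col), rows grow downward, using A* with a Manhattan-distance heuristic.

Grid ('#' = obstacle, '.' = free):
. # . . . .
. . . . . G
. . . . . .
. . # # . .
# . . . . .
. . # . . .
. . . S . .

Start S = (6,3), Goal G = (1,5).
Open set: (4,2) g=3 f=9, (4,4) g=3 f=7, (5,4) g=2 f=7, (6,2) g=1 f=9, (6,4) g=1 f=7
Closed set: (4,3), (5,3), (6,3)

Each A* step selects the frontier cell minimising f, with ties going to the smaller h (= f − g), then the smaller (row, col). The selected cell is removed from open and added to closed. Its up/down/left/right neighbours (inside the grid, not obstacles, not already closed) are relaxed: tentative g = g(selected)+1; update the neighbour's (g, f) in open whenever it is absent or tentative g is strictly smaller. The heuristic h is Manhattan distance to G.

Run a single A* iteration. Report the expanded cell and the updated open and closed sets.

step 1: expand (4,4) (f=7, h=4) → closed; open now [(3,4) g=4 f=7, (4,2) g=3 f=9, (4,5) g=4 f=7, (5,4) g=2 f=7, (6,2) g=1 f=9, (6,4) g=1 f=7]

expanded=(4,4); open=[(3,4) g=4 f=7, (4,2) g=3 f=9, (4,5) g=4 f=7, (5,4) g=2 f=7, (6,2) g=1 f=9, (6,4) g=1 f=7]; closed=[(4,3), (4,4), (5,3), (6,3)]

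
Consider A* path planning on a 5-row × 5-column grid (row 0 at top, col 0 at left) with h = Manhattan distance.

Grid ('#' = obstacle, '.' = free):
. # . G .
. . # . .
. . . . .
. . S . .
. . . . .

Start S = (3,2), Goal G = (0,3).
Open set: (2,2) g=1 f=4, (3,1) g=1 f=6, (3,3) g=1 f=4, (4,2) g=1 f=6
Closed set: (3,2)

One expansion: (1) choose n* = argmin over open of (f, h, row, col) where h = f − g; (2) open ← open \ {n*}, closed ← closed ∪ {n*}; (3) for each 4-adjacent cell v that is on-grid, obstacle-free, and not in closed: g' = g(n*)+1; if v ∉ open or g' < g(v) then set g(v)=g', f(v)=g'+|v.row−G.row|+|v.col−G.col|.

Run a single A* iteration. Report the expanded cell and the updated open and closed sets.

expanded=(2,2); open=[(2,1) g=2 f=6, (2,3) g=2 f=4, (3,1) g=1 f=6, (3,3) g=1 f=4, (4,2) g=1 f=6]; closed=[(2,2), (3,2)]

step 1: expand (2,2) (f=4, h=3) → closed; open now [(2,1) g=2 f=6, (2,3) g=2 f=4, (3,1) g=1 f=6, (3,3) g=1 f=4, (4,2) g=1 f=6]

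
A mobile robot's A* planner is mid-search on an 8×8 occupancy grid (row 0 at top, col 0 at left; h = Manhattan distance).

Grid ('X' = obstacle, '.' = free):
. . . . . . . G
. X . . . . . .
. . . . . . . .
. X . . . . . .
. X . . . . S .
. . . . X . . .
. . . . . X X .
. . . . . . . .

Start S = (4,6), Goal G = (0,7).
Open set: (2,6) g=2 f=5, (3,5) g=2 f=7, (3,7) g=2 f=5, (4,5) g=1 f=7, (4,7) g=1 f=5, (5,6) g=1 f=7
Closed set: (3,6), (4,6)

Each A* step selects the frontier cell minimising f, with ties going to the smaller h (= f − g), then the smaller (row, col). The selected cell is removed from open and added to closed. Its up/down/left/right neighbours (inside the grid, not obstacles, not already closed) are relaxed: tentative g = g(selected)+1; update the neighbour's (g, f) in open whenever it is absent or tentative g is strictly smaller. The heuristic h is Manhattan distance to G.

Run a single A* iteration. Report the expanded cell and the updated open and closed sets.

expanded=(2,6); open=[(1,6) g=3 f=5, (2,5) g=3 f=7, (2,7) g=3 f=5, (3,5) g=2 f=7, (3,7) g=2 f=5, (4,5) g=1 f=7, (4,7) g=1 f=5, (5,6) g=1 f=7]; closed=[(2,6), (3,6), (4,6)]

step 1: expand (2,6) (f=5, h=3) → closed; open now [(1,6) g=3 f=5, (2,5) g=3 f=7, (2,7) g=3 f=5, (3,5) g=2 f=7, (3,7) g=2 f=5, (4,5) g=1 f=7, (4,7) g=1 f=5, (5,6) g=1 f=7]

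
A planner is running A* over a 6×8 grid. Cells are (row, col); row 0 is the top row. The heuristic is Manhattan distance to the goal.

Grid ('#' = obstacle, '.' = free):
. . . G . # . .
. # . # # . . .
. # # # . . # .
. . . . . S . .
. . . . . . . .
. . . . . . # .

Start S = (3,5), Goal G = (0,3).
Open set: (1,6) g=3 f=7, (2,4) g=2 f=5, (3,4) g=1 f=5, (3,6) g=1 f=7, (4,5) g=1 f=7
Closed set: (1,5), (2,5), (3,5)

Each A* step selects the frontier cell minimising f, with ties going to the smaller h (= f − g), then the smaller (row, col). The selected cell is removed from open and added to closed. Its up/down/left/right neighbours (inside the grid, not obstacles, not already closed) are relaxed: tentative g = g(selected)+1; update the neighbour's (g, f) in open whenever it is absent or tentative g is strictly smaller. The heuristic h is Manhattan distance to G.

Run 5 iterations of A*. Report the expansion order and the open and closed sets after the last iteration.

step 1: expand (2,4) (f=5, h=3) → closed; open now [(1,6) g=3 f=7, (3,4) g=1 f=5, (3,6) g=1 f=7, (4,5) g=1 f=7]
step 2: expand (3,4) (f=5, h=4) → closed; open now [(1,6) g=3 f=7, (3,3) g=2 f=5, (3,6) g=1 f=7, (4,4) g=2 f=7, (4,5) g=1 f=7]
step 3: expand (3,3) (f=5, h=3) → closed; open now [(1,6) g=3 f=7, (3,2) g=3 f=7, (3,6) g=1 f=7, (4,3) g=3 f=7, (4,4) g=2 f=7, (4,5) g=1 f=7]
step 4: expand (1,6) (f=7, h=4) → closed; open now [(0,6) g=4 f=7, (1,7) g=4 f=9, (3,2) g=3 f=7, (3,6) g=1 f=7, (4,3) g=3 f=7, (4,4) g=2 f=7, (4,5) g=1 f=7]
step 5: expand (0,6) (f=7, h=3) → closed; open now [(0,7) g=5 f=9, (1,7) g=4 f=9, (3,2) g=3 f=7, (3,6) g=1 f=7, (4,3) g=3 f=7, (4,4) g=2 f=7, (4,5) g=1 f=7]

order=[(2,4) → (3,4) → (3,3) → (1,6) → (0,6)]; open=[(0,7) g=5 f=9, (1,7) g=4 f=9, (3,2) g=3 f=7, (3,6) g=1 f=7, (4,3) g=3 f=7, (4,4) g=2 f=7, (4,5) g=1 f=7]; closed=[(0,6), (1,5), (1,6), (2,4), (2,5), (3,3), (3,4), (3,5)]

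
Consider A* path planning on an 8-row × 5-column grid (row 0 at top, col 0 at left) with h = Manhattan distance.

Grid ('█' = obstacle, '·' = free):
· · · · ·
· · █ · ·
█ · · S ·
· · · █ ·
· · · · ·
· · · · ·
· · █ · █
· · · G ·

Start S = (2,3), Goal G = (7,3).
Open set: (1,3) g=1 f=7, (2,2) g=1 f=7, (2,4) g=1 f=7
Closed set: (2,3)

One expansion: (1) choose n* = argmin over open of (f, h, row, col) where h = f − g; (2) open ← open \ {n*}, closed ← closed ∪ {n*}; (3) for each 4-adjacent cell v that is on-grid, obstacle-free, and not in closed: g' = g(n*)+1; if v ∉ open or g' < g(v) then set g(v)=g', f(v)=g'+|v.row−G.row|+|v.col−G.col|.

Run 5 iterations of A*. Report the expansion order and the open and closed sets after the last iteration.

step 1: expand (1,3) (f=7, h=6) → closed; open now [(0,3) g=2 f=9, (1,4) g=2 f=9, (2,2) g=1 f=7, (2,4) g=1 f=7]
step 2: expand (2,2) (f=7, h=6) → closed; open now [(0,3) g=2 f=9, (1,4) g=2 f=9, (2,1) g=2 f=9, (2,4) g=1 f=7, (3,2) g=2 f=7]
step 3: expand (3,2) (f=7, h=5) → closed; open now [(0,3) g=2 f=9, (1,4) g=2 f=9, (2,1) g=2 f=9, (2,4) g=1 f=7, (3,1) g=3 f=9, (4,2) g=3 f=7]
step 4: expand (4,2) (f=7, h=4) → closed; open now [(0,3) g=2 f=9, (1,4) g=2 f=9, (2,1) g=2 f=9, (2,4) g=1 f=7, (3,1) g=3 f=9, (4,1) g=4 f=9, (4,3) g=4 f=7, (5,2) g=4 f=7]
step 5: expand (4,3) (f=7, h=3) → closed; open now [(0,3) g=2 f=9, (1,4) g=2 f=9, (2,1) g=2 f=9, (2,4) g=1 f=7, (3,1) g=3 f=9, (4,1) g=4 f=9, (4,4) g=5 f=9, (5,2) g=4 f=7, (5,3) g=5 f=7]

order=[(1,3) → (2,2) → (3,2) → (4,2) → (4,3)]; open=[(0,3) g=2 f=9, (1,4) g=2 f=9, (2,1) g=2 f=9, (2,4) g=1 f=7, (3,1) g=3 f=9, (4,1) g=4 f=9, (4,4) g=5 f=9, (5,2) g=4 f=7, (5,3) g=5 f=7]; closed=[(1,3), (2,2), (2,3), (3,2), (4,2), (4,3)]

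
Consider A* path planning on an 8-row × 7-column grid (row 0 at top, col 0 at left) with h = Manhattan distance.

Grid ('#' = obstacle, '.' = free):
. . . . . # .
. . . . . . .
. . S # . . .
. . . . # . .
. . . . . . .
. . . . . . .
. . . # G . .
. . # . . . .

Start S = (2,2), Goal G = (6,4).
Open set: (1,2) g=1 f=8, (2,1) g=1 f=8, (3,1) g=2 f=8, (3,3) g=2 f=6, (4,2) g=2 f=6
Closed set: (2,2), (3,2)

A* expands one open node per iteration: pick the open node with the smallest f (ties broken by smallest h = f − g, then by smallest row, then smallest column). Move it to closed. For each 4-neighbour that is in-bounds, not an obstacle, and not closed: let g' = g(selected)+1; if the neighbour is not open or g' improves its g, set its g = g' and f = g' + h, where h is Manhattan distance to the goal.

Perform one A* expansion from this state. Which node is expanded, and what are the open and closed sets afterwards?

step 1: expand (3,3) (f=6, h=4) → closed; open now [(1,2) g=1 f=8, (2,1) g=1 f=8, (3,1) g=2 f=8, (4,2) g=2 f=6, (4,3) g=3 f=6]

expanded=(3,3); open=[(1,2) g=1 f=8, (2,1) g=1 f=8, (3,1) g=2 f=8, (4,2) g=2 f=6, (4,3) g=3 f=6]; closed=[(2,2), (3,2), (3,3)]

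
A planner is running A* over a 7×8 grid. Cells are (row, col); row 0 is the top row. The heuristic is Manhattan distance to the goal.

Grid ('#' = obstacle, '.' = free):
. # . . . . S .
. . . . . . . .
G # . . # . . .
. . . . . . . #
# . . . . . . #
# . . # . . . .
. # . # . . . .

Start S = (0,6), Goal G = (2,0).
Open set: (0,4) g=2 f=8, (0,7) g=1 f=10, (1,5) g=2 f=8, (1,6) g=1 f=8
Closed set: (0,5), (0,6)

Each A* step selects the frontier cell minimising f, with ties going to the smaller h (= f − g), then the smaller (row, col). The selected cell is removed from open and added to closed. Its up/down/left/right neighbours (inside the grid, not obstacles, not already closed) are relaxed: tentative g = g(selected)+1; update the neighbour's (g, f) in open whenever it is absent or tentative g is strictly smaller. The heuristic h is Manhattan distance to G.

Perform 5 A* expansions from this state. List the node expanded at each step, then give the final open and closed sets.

order=[(0,4) → (0,3) → (0,2) → (1,2) → (1,1)]; open=[(0,7) g=1 f=10, (1,0) g=7 f=8, (1,3) g=4 f=8, (1,4) g=3 f=8, (1,5) g=2 f=8, (1,6) g=1 f=8, (2,2) g=6 f=8]; closed=[(0,2), (0,3), (0,4), (0,5), (0,6), (1,1), (1,2)]

step 1: expand (0,4) (f=8, h=6) → closed; open now [(0,3) g=3 f=8, (0,7) g=1 f=10, (1,4) g=3 f=8, (1,5) g=2 f=8, (1,6) g=1 f=8]
step 2: expand (0,3) (f=8, h=5) → closed; open now [(0,2) g=4 f=8, (0,7) g=1 f=10, (1,3) g=4 f=8, (1,4) g=3 f=8, (1,5) g=2 f=8, (1,6) g=1 f=8]
step 3: expand (0,2) (f=8, h=4) → closed; open now [(0,7) g=1 f=10, (1,2) g=5 f=8, (1,3) g=4 f=8, (1,4) g=3 f=8, (1,5) g=2 f=8, (1,6) g=1 f=8]
step 4: expand (1,2) (f=8, h=3) → closed; open now [(0,7) g=1 f=10, (1,1) g=6 f=8, (1,3) g=4 f=8, (1,4) g=3 f=8, (1,5) g=2 f=8, (1,6) g=1 f=8, (2,2) g=6 f=8]
step 5: expand (1,1) (f=8, h=2) → closed; open now [(0,7) g=1 f=10, (1,0) g=7 f=8, (1,3) g=4 f=8, (1,4) g=3 f=8, (1,5) g=2 f=8, (1,6) g=1 f=8, (2,2) g=6 f=8]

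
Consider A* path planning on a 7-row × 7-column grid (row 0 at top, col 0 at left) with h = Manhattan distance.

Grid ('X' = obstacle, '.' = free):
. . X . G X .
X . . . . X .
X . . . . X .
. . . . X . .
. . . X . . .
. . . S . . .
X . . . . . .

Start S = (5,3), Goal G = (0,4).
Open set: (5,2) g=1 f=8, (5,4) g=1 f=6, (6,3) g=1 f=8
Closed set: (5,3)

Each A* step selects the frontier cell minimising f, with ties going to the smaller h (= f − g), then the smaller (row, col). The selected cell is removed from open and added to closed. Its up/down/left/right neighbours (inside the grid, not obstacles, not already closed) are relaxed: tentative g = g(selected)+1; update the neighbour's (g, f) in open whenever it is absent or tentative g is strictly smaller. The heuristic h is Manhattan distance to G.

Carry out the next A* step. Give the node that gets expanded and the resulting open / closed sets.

expanded=(5,4); open=[(4,4) g=2 f=6, (5,2) g=1 f=8, (5,5) g=2 f=8, (6,3) g=1 f=8, (6,4) g=2 f=8]; closed=[(5,3), (5,4)]

step 1: expand (5,4) (f=6, h=5) → closed; open now [(4,4) g=2 f=6, (5,2) g=1 f=8, (5,5) g=2 f=8, (6,3) g=1 f=8, (6,4) g=2 f=8]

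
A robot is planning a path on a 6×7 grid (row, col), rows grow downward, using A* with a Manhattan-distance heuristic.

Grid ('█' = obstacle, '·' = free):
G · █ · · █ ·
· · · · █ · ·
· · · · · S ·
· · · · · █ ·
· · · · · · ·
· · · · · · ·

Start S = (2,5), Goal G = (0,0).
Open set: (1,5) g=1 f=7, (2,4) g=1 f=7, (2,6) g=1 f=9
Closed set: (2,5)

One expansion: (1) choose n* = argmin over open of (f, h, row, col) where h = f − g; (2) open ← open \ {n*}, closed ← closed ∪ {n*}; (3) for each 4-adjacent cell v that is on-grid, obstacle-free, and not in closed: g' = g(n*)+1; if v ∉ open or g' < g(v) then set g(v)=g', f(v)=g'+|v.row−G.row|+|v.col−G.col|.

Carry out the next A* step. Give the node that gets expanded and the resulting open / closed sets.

step 1: expand (1,5) (f=7, h=6) → closed; open now [(1,6) g=2 f=9, (2,4) g=1 f=7, (2,6) g=1 f=9]

expanded=(1,5); open=[(1,6) g=2 f=9, (2,4) g=1 f=7, (2,6) g=1 f=9]; closed=[(1,5), (2,5)]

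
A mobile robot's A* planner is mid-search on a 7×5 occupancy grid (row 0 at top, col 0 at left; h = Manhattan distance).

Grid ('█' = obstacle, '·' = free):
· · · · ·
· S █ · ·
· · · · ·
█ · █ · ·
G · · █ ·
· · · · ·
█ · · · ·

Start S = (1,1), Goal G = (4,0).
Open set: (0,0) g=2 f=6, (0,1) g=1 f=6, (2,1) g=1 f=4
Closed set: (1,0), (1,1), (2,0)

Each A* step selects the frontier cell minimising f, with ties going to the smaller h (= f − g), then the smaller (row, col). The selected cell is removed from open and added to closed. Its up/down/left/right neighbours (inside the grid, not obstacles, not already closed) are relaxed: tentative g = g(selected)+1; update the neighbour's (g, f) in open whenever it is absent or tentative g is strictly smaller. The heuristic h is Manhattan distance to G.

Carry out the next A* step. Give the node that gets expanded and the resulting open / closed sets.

step 1: expand (2,1) (f=4, h=3) → closed; open now [(0,0) g=2 f=6, (0,1) g=1 f=6, (2,2) g=2 f=6, (3,1) g=2 f=4]

expanded=(2,1); open=[(0,0) g=2 f=6, (0,1) g=1 f=6, (2,2) g=2 f=6, (3,1) g=2 f=4]; closed=[(1,0), (1,1), (2,0), (2,1)]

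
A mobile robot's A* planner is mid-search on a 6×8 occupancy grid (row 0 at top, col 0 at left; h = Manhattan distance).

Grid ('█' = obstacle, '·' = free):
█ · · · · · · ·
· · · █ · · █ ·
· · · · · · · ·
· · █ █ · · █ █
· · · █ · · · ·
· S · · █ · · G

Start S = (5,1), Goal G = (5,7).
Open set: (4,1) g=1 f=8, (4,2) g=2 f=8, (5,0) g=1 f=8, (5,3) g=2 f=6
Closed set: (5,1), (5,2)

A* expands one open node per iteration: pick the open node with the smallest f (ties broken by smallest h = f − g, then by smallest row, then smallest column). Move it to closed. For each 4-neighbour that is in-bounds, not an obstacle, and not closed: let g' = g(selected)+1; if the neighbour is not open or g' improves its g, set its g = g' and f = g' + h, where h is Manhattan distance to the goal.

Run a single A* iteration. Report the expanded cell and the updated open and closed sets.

expanded=(5,3); open=[(4,1) g=1 f=8, (4,2) g=2 f=8, (5,0) g=1 f=8]; closed=[(5,1), (5,2), (5,3)]

step 1: expand (5,3) (f=6, h=4) → closed; open now [(4,1) g=1 f=8, (4,2) g=2 f=8, (5,0) g=1 f=8]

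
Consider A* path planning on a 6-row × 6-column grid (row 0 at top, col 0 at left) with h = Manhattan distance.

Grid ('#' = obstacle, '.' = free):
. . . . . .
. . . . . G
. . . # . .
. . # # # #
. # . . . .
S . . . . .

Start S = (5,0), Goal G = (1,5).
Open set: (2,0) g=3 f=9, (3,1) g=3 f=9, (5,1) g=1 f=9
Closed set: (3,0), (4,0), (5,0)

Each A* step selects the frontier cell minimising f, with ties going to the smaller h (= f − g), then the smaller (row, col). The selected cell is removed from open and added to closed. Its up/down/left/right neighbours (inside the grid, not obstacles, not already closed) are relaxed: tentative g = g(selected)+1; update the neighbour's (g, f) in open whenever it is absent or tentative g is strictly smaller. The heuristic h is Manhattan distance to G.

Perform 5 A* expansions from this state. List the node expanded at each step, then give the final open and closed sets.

step 1: expand (2,0) (f=9, h=6) → closed; open now [(1,0) g=4 f=9, (2,1) g=4 f=9, (3,1) g=3 f=9, (5,1) g=1 f=9]
step 2: expand (1,0) (f=9, h=5) → closed; open now [(0,0) g=5 f=11, (1,1) g=5 f=9, (2,1) g=4 f=9, (3,1) g=3 f=9, (5,1) g=1 f=9]
step 3: expand (1,1) (f=9, h=4) → closed; open now [(0,0) g=5 f=11, (0,1) g=6 f=11, (1,2) g=6 f=9, (2,1) g=4 f=9, (3,1) g=3 f=9, (5,1) g=1 f=9]
step 4: expand (1,2) (f=9, h=3) → closed; open now [(0,0) g=5 f=11, (0,1) g=6 f=11, (0,2) g=7 f=11, (1,3) g=7 f=9, (2,1) g=4 f=9, (2,2) g=7 f=11, (3,1) g=3 f=9, (5,1) g=1 f=9]
step 5: expand (1,3) (f=9, h=2) → closed; open now [(0,0) g=5 f=11, (0,1) g=6 f=11, (0,2) g=7 f=11, (0,3) g=8 f=11, (1,4) g=8 f=9, (2,1) g=4 f=9, (2,2) g=7 f=11, (3,1) g=3 f=9, (5,1) g=1 f=9]

order=[(2,0) → (1,0) → (1,1) → (1,2) → (1,3)]; open=[(0,0) g=5 f=11, (0,1) g=6 f=11, (0,2) g=7 f=11, (0,3) g=8 f=11, (1,4) g=8 f=9, (2,1) g=4 f=9, (2,2) g=7 f=11, (3,1) g=3 f=9, (5,1) g=1 f=9]; closed=[(1,0), (1,1), (1,2), (1,3), (2,0), (3,0), (4,0), (5,0)]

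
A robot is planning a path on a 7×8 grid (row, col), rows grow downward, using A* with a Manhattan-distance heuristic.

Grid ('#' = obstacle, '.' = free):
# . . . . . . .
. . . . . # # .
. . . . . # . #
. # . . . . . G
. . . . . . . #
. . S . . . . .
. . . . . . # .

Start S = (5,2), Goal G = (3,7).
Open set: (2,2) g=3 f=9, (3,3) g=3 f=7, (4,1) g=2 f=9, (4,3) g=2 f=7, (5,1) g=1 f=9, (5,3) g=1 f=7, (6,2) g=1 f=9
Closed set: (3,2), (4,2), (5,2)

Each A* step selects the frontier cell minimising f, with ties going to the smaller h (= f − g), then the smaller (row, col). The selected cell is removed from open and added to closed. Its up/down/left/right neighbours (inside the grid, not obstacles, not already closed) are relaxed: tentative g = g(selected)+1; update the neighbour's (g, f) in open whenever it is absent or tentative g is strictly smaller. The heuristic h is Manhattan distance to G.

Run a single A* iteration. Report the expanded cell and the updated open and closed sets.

expanded=(3,3); open=[(2,2) g=3 f=9, (2,3) g=4 f=9, (3,4) g=4 f=7, (4,1) g=2 f=9, (4,3) g=2 f=7, (5,1) g=1 f=9, (5,3) g=1 f=7, (6,2) g=1 f=9]; closed=[(3,2), (3,3), (4,2), (5,2)]

step 1: expand (3,3) (f=7, h=4) → closed; open now [(2,2) g=3 f=9, (2,3) g=4 f=9, (3,4) g=4 f=7, (4,1) g=2 f=9, (4,3) g=2 f=7, (5,1) g=1 f=9, (5,3) g=1 f=7, (6,2) g=1 f=9]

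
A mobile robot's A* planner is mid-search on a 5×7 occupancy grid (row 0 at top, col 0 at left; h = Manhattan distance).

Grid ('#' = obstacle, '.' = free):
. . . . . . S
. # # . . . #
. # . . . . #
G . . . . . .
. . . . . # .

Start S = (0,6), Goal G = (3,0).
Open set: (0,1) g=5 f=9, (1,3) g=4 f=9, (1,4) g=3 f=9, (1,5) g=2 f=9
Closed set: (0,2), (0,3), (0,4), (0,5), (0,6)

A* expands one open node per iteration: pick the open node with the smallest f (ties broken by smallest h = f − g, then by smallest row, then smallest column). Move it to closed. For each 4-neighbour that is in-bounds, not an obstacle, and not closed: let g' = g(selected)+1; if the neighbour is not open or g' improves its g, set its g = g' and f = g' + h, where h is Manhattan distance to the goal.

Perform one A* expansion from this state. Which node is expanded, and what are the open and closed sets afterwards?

step 1: expand (0,1) (f=9, h=4) → closed; open now [(0,0) g=6 f=9, (1,3) g=4 f=9, (1,4) g=3 f=9, (1,5) g=2 f=9]

expanded=(0,1); open=[(0,0) g=6 f=9, (1,3) g=4 f=9, (1,4) g=3 f=9, (1,5) g=2 f=9]; closed=[(0,1), (0,2), (0,3), (0,4), (0,5), (0,6)]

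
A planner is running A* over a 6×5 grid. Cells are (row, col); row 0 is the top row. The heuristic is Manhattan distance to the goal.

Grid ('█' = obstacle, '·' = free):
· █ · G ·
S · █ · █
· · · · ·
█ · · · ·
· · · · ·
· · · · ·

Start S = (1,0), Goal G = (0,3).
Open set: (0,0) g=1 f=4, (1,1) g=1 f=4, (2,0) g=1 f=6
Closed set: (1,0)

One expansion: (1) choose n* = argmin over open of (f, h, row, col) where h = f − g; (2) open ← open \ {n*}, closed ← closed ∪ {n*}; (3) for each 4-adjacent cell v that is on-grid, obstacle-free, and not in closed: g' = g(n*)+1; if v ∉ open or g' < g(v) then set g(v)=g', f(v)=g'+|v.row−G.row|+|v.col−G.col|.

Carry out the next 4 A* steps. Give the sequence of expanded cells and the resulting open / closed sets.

step 1: expand (0,0) (f=4, h=3) → closed; open now [(1,1) g=1 f=4, (2,0) g=1 f=6]
step 2: expand (1,1) (f=4, h=3) → closed; open now [(2,0) g=1 f=6, (2,1) g=2 f=6]
step 3: expand (2,1) (f=6, h=4) → closed; open now [(2,0) g=1 f=6, (2,2) g=3 f=6, (3,1) g=3 f=8]
step 4: expand (2,2) (f=6, h=3) → closed; open now [(2,0) g=1 f=6, (2,3) g=4 f=6, (3,1) g=3 f=8, (3,2) g=4 f=8]

order=[(0,0) → (1,1) → (2,1) → (2,2)]; open=[(2,0) g=1 f=6, (2,3) g=4 f=6, (3,1) g=3 f=8, (3,2) g=4 f=8]; closed=[(0,0), (1,0), (1,1), (2,1), (2,2)]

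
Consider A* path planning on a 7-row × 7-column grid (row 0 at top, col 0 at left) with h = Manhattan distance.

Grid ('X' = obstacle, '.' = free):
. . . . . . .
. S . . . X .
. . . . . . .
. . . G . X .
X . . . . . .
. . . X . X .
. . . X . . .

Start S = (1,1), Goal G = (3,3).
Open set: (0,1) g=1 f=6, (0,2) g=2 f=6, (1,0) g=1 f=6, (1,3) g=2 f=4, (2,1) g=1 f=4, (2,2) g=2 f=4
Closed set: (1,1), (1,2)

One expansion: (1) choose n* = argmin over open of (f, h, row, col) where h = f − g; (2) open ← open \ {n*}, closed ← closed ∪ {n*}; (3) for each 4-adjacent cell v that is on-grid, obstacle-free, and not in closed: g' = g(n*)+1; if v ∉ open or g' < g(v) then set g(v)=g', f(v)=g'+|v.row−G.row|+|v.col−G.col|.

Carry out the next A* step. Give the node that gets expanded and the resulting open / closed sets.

expanded=(1,3); open=[(0,1) g=1 f=6, (0,2) g=2 f=6, (0,3) g=3 f=6, (1,0) g=1 f=6, (1,4) g=3 f=6, (2,1) g=1 f=4, (2,2) g=2 f=4, (2,3) g=3 f=4]; closed=[(1,1), (1,2), (1,3)]

step 1: expand (1,3) (f=4, h=2) → closed; open now [(0,1) g=1 f=6, (0,2) g=2 f=6, (0,3) g=3 f=6, (1,0) g=1 f=6, (1,4) g=3 f=6, (2,1) g=1 f=4, (2,2) g=2 f=4, (2,3) g=3 f=4]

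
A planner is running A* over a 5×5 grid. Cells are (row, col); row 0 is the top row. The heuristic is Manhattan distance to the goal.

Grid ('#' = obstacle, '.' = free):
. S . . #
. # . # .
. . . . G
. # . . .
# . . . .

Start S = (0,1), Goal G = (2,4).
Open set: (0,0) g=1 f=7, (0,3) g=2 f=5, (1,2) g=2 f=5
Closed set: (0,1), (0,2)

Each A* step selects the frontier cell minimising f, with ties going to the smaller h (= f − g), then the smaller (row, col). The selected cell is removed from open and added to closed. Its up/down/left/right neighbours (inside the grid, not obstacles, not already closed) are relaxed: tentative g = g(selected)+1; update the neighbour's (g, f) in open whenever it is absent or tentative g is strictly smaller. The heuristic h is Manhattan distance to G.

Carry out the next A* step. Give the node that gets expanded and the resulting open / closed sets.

step 1: expand (0,3) (f=5, h=3) → closed; open now [(0,0) g=1 f=7, (1,2) g=2 f=5]

expanded=(0,3); open=[(0,0) g=1 f=7, (1,2) g=2 f=5]; closed=[(0,1), (0,2), (0,3)]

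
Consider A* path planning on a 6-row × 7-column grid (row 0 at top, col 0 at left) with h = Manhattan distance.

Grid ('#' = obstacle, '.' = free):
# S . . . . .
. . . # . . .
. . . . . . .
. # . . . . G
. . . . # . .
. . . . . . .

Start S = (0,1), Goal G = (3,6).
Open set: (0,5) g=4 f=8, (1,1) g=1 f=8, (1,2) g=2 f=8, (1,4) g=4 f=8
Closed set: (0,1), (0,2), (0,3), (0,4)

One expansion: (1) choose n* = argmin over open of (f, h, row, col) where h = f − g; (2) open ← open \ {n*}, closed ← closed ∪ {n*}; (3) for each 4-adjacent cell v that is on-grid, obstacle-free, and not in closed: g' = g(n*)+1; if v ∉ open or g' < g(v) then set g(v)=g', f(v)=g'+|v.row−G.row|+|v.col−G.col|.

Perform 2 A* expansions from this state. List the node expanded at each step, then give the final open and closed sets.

step 1: expand (0,5) (f=8, h=4) → closed; open now [(0,6) g=5 f=8, (1,1) g=1 f=8, (1,2) g=2 f=8, (1,4) g=4 f=8, (1,5) g=5 f=8]
step 2: expand (0,6) (f=8, h=3) → closed; open now [(1,1) g=1 f=8, (1,2) g=2 f=8, (1,4) g=4 f=8, (1,5) g=5 f=8, (1,6) g=6 f=8]

order=[(0,5) → (0,6)]; open=[(1,1) g=1 f=8, (1,2) g=2 f=8, (1,4) g=4 f=8, (1,5) g=5 f=8, (1,6) g=6 f=8]; closed=[(0,1), (0,2), (0,3), (0,4), (0,5), (0,6)]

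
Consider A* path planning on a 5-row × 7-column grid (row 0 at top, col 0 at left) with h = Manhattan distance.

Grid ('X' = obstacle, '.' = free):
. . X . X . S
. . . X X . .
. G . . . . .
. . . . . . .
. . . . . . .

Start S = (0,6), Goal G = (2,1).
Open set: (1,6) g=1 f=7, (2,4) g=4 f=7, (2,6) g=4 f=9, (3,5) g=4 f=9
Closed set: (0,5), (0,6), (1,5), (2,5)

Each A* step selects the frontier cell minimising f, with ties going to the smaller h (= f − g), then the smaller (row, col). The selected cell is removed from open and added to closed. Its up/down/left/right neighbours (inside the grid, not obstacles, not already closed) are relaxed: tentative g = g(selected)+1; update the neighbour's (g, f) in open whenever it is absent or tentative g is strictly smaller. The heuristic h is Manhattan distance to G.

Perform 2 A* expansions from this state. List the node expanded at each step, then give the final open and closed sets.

order=[(2,4) → (2,3)]; open=[(1,6) g=1 f=7, (2,2) g=6 f=7, (2,6) g=4 f=9, (3,3) g=6 f=9, (3,4) g=5 f=9, (3,5) g=4 f=9]; closed=[(0,5), (0,6), (1,5), (2,3), (2,4), (2,5)]

step 1: expand (2,4) (f=7, h=3) → closed; open now [(1,6) g=1 f=7, (2,3) g=5 f=7, (2,6) g=4 f=9, (3,4) g=5 f=9, (3,5) g=4 f=9]
step 2: expand (2,3) (f=7, h=2) → closed; open now [(1,6) g=1 f=7, (2,2) g=6 f=7, (2,6) g=4 f=9, (3,3) g=6 f=9, (3,4) g=5 f=9, (3,5) g=4 f=9]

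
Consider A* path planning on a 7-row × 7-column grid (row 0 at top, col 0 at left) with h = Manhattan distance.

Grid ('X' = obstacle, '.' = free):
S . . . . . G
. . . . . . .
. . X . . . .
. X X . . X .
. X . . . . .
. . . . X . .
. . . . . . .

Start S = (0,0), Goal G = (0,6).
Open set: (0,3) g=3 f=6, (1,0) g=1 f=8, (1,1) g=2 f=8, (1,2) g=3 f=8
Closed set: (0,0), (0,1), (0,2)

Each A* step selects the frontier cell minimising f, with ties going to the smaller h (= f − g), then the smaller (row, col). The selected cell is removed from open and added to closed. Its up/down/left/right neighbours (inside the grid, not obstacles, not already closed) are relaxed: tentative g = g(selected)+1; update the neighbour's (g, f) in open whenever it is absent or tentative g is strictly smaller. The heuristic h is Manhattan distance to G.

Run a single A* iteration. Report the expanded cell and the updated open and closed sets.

step 1: expand (0,3) (f=6, h=3) → closed; open now [(0,4) g=4 f=6, (1,0) g=1 f=8, (1,1) g=2 f=8, (1,2) g=3 f=8, (1,3) g=4 f=8]

expanded=(0,3); open=[(0,4) g=4 f=6, (1,0) g=1 f=8, (1,1) g=2 f=8, (1,2) g=3 f=8, (1,3) g=4 f=8]; closed=[(0,0), (0,1), (0,2), (0,3)]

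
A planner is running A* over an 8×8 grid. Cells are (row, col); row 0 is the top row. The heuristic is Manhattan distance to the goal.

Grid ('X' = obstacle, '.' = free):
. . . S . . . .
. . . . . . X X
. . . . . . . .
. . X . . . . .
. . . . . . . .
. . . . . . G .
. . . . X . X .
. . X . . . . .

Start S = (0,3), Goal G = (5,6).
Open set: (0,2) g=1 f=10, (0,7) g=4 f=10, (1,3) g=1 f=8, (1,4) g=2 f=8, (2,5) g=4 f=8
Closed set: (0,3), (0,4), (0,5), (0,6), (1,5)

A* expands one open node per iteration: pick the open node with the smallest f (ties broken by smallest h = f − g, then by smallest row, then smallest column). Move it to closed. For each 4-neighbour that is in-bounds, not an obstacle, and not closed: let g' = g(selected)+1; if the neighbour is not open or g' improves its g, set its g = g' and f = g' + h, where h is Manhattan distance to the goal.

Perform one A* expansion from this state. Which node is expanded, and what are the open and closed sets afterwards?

step 1: expand (2,5) (f=8, h=4) → closed; open now [(0,2) g=1 f=10, (0,7) g=4 f=10, (1,3) g=1 f=8, (1,4) g=2 f=8, (2,4) g=5 f=10, (2,6) g=5 f=8, (3,5) g=5 f=8]

expanded=(2,5); open=[(0,2) g=1 f=10, (0,7) g=4 f=10, (1,3) g=1 f=8, (1,4) g=2 f=8, (2,4) g=5 f=10, (2,6) g=5 f=8, (3,5) g=5 f=8]; closed=[(0,3), (0,4), (0,5), (0,6), (1,5), (2,5)]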